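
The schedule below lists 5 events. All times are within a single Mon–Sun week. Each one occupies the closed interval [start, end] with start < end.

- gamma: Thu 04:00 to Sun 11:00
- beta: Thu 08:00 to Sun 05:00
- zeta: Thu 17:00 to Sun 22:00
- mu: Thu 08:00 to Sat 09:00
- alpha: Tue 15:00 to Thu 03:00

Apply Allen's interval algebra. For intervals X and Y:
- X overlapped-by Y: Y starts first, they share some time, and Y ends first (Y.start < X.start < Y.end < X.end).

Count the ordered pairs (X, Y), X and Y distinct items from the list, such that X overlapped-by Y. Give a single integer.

3

Checking all 20 ordered pairs for relation 'overlapped-by'; matching pairs in alphabetical order:
(zeta, beta): zeta overlapped-by beta ✓
(zeta, gamma): zeta overlapped-by gamma ✓
(zeta, mu): zeta overlapped-by mu ✓
Count: 3.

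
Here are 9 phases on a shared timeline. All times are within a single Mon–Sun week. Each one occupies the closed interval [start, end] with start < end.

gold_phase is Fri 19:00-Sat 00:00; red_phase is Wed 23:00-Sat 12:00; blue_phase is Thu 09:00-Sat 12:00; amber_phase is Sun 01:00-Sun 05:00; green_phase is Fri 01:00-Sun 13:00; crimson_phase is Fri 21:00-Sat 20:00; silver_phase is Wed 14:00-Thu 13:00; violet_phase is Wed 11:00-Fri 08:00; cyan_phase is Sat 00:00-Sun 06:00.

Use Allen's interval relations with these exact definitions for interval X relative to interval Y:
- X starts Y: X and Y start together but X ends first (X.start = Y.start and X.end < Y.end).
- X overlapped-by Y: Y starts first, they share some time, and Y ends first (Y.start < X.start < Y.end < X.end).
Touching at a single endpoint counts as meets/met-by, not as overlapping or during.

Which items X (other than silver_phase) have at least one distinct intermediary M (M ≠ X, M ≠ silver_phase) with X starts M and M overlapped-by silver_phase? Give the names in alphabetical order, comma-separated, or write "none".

none

Target silver_phase = [Wed 14:00, Thu 13:00].
Intermediaries M with M overlapped-by silver_phase: blue_phase, red_phase.
Via blue_phase — items with X starts blue_phase: none.
Via red_phase — items with X starts red_phase: none.
Union: none.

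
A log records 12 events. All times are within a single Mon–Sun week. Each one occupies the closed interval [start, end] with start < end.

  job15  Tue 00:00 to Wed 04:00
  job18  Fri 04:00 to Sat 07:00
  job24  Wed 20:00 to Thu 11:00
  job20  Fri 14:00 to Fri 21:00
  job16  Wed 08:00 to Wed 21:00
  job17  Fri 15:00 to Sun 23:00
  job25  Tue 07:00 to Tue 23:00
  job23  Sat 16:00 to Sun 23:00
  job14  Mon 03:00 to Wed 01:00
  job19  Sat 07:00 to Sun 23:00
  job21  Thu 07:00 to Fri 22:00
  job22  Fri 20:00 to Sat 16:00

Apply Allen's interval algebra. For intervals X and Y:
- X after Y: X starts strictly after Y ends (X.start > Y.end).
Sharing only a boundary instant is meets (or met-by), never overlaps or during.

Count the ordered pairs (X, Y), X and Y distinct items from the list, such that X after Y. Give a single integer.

Checking all 132 ordered pairs for relation 'after'; matching pairs in alphabetical order:
(job16, job14): job16 after job14 ✓
(job16, job15): job16 after job15 ✓
(job16, job25): job16 after job25 ✓
(job17, job14): job17 after job14 ✓
(job17, job15): job17 after job15 ✓
(job17, job16): job17 after job16 ✓
(job17, job24): job17 after job24 ✓
(job17, job25): job17 after job25 ✓
(job18, job14): job18 after job14 ✓
(job18, job15): job18 after job15 ✓
(job18, job16): job18 after job16 ✓
(job18, job24): job18 after job24 ✓
(job18, job25): job18 after job25 ✓
(job19, job14): job19 after job14 ✓
(job19, job15): job19 after job15 ✓
(job19, job16): job19 after job16 ✓
(job19, job20): job19 after job20 ✓
(job19, job21): job19 after job21 ✓
(job19, job24): job19 after job24 ✓
(job19, job25): job19 after job25 ✓
(job20, job14): job20 after job14 ✓
(job20, job15): job20 after job15 ✓
(job20, job16): job20 after job16 ✓
(job20, job24): job20 after job24 ✓
... plus 21 further pairs not listed.
Count: 45.

45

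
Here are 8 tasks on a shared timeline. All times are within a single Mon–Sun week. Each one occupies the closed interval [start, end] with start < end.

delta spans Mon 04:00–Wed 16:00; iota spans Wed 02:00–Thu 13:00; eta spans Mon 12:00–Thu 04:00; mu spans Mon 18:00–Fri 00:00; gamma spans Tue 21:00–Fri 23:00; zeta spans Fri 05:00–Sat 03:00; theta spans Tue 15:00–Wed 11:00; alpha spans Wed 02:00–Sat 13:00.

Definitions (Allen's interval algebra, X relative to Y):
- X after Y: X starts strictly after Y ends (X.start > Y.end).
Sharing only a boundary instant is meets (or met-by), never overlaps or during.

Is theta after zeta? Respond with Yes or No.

theta = [Tue 15:00, Wed 11:00], zeta = [Fri 05:00, Sat 03:00].
Actual relation of theta to zeta: before.
Asked whether 'after' holds → No.

No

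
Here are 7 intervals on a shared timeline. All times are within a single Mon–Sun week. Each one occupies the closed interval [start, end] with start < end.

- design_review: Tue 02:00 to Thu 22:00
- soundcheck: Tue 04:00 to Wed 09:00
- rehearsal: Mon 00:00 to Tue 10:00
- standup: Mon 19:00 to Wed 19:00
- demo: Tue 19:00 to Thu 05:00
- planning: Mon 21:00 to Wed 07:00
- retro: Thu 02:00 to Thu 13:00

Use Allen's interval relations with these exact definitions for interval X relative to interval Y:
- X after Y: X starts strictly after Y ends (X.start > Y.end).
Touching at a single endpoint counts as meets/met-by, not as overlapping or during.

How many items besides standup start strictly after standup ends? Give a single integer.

1

Target standup = [Mon 19:00, Wed 19:00].
demo [Tue 19:00, Thu 05:00] → overlapped-by → no.
design_review [Tue 02:00, Thu 22:00] → overlapped-by → no.
planning [Mon 21:00, Wed 07:00] → during → no.
rehearsal [Mon 00:00, Tue 10:00] → overlaps → no.
retro [Thu 02:00, Thu 13:00] → after → counts.
soundcheck [Tue 04:00, Wed 09:00] → during → no.
Total: 1.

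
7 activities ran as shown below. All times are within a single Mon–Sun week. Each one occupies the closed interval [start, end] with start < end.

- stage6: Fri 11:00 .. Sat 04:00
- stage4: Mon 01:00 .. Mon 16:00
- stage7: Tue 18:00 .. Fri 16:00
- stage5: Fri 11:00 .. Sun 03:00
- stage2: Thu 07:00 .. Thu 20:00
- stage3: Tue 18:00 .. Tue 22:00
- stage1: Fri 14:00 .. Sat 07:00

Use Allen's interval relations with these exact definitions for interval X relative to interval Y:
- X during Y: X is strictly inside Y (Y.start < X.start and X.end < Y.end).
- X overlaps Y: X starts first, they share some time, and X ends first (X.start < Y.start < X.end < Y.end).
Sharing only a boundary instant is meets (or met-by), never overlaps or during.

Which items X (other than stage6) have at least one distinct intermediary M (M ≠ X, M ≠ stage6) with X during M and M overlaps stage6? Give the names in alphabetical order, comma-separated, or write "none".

Target stage6 = [Fri 11:00, Sat 04:00].
Intermediaries M with M overlaps stage6: stage7.
Via stage7 — items with X during stage7: stage2.
Union: stage2.

stage2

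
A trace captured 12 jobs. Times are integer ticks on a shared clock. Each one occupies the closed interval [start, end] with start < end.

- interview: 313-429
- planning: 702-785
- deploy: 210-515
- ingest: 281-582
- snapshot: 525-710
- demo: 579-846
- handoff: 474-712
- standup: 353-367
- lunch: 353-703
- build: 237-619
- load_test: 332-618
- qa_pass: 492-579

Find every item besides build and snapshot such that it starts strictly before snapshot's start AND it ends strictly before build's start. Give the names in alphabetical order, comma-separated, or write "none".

none

Conditions: its start is strictly before snapshot's start (X.start < 525) AND its end is strictly before build's start (X.end < 237).
demo: start 579 < 525? ✗; end 846 < 237? ✗ → no.
deploy: start 210 < 525? ✓; end 515 < 237? ✗ → no.
handoff: start 474 < 525? ✓; end 712 < 237? ✗ → no.
ingest: start 281 < 525? ✓; end 582 < 237? ✗ → no.
interview: start 313 < 525? ✓; end 429 < 237? ✗ → no.
load_test: start 332 < 525? ✓; end 618 < 237? ✗ → no.
lunch: start 353 < 525? ✓; end 703 < 237? ✗ → no.
planning: start 702 < 525? ✗; end 785 < 237? ✗ → no.
qa_pass: start 492 < 525? ✓; end 579 < 237? ✗ → no.
standup: start 353 < 525? ✓; end 367 < 237? ✗ → no.
Result: none.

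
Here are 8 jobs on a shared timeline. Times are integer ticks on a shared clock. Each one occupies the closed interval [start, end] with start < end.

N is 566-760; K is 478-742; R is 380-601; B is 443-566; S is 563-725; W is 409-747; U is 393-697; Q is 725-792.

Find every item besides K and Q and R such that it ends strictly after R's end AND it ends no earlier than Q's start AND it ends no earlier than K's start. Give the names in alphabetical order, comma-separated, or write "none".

Conditions: its end is strictly after R's end (X.end > 601) AND its end is no earlier than Q's start (X.end >= 725) AND its end is no earlier than K's start (X.end >= 478).
B: end 566 > 601? ✗; end 566 >= 725? ✗; end 566 >= 478? ✓ → no.
N: end 760 > 601? ✓; end 760 >= 725? ✓; end 760 >= 478? ✓ → yes.
S: end 725 > 601? ✓; end 725 >= 725? ✓; end 725 >= 478? ✓ → yes.
U: end 697 > 601? ✓; end 697 >= 725? ✗; end 697 >= 478? ✓ → no.
W: end 747 > 601? ✓; end 747 >= 725? ✓; end 747 >= 478? ✓ → yes.
Result: N, S, W.

N, S, W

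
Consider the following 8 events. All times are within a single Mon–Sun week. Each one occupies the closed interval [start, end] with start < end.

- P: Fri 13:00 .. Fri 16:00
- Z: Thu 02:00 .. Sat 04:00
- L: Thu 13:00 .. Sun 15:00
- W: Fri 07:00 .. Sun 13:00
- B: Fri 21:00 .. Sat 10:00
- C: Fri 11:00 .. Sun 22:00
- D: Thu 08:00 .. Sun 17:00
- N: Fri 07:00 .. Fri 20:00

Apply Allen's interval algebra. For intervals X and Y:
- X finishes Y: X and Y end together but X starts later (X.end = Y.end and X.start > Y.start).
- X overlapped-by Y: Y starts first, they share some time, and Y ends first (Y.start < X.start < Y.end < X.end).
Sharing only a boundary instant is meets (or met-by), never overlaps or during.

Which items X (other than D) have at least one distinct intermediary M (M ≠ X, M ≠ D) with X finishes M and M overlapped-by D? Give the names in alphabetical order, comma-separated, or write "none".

Target D = [Thu 08:00, Sun 17:00].
Intermediaries M with M overlapped-by D: C.
Via C — items with X finishes C: none.
Union: none.

none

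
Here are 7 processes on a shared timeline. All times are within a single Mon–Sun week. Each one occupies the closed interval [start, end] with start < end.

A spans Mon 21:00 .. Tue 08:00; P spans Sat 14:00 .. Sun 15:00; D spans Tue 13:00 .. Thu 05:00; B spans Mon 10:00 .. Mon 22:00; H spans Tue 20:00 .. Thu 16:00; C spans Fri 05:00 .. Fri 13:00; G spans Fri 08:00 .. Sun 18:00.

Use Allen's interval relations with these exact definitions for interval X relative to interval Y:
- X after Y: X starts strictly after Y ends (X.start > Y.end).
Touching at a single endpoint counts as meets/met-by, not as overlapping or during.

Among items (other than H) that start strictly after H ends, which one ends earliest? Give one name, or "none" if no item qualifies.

C

Target H = [Tue 20:00, Thu 16:00].
A [Mon 21:00, Tue 08:00] → before → excluded.
B [Mon 10:00, Mon 22:00] → before → excluded.
C [Fri 05:00, Fri 13:00] → after → candidate.
D [Tue 13:00, Thu 05:00] → overlaps → excluded.
G [Fri 08:00, Sun 18:00] → after → candidate.
P [Sat 14:00, Sun 15:00] → after → candidate.
Among candidates, earliest end is Fri 13:00 → C.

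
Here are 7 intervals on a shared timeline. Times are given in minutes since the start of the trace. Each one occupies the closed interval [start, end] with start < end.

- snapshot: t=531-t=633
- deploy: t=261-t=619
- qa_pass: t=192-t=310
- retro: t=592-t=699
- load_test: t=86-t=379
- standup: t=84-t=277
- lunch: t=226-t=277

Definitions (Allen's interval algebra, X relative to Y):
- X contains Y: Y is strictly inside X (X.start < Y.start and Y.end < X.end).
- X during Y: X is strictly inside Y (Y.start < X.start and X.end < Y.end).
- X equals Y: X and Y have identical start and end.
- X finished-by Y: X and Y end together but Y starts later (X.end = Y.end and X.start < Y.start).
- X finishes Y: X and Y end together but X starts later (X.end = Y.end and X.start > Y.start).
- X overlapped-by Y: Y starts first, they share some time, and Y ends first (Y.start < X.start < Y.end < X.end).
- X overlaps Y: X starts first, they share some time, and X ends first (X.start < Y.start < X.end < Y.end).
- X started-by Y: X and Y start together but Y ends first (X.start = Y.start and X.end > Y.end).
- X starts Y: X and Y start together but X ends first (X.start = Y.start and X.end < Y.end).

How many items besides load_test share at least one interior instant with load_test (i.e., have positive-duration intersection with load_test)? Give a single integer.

Target load_test = [t=86, t=379].
deploy [t=261, t=619] → overlapped-by → counts.
lunch [t=226, t=277] → during → counts.
qa_pass [t=192, t=310] → during → counts.
retro [t=592, t=699] → after → no.
snapshot [t=531, t=633] → after → no.
standup [t=84, t=277] → overlaps → counts.
Total: 4.

4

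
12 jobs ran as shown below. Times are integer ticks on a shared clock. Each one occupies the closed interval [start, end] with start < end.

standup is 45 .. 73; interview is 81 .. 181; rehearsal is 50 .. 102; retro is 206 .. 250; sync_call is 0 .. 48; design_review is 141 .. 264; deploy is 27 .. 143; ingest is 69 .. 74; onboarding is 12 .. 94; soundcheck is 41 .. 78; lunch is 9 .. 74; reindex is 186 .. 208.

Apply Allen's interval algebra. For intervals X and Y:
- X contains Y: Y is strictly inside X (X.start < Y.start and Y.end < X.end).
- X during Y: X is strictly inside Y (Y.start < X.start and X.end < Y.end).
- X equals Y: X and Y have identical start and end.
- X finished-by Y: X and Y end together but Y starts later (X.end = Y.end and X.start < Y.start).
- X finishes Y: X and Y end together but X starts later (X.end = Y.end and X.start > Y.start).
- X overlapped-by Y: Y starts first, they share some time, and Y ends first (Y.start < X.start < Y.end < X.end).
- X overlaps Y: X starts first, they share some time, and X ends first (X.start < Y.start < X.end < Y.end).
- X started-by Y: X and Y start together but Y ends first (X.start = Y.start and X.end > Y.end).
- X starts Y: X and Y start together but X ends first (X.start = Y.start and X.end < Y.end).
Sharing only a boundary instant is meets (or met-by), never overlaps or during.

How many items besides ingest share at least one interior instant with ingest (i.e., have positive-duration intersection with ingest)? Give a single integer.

6

Target ingest = [69, 74].
deploy [27, 143] → contains → counts.
design_review [141, 264] → after → no.
interview [81, 181] → after → no.
lunch [9, 74] → finished-by → counts.
onboarding [12, 94] → contains → counts.
rehearsal [50, 102] → contains → counts.
reindex [186, 208] → after → no.
retro [206, 250] → after → no.
soundcheck [41, 78] → contains → counts.
standup [45, 73] → overlaps → counts.
sync_call [0, 48] → before → no.
Total: 6.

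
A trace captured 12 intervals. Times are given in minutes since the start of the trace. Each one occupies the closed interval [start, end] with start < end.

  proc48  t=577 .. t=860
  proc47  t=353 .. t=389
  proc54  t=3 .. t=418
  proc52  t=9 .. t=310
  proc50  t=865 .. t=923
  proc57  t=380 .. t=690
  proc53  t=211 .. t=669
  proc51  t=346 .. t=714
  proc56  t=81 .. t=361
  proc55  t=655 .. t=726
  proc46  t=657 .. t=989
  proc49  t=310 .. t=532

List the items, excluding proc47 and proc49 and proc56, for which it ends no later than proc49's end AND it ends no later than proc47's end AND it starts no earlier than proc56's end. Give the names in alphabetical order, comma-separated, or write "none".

Conditions: its end is no later than proc49's end (X.end <= t=532) AND its end is no later than proc47's end (X.end <= t=389) AND its start is no earlier than proc56's end (X.start >= t=361).
proc46: end t=989 <= t=532? ✗; end t=989 <= t=389? ✗; start t=657 >= t=361? ✓ → no.
proc48: end t=860 <= t=532? ✗; end t=860 <= t=389? ✗; start t=577 >= t=361? ✓ → no.
proc50: end t=923 <= t=532? ✗; end t=923 <= t=389? ✗; start t=865 >= t=361? ✓ → no.
proc51: end t=714 <= t=532? ✗; end t=714 <= t=389? ✗; start t=346 >= t=361? ✗ → no.
proc52: end t=310 <= t=532? ✓; end t=310 <= t=389? ✓; start t=9 >= t=361? ✗ → no.
proc53: end t=669 <= t=532? ✗; end t=669 <= t=389? ✗; start t=211 >= t=361? ✗ → no.
proc54: end t=418 <= t=532? ✓; end t=418 <= t=389? ✗; start t=3 >= t=361? ✗ → no.
proc55: end t=726 <= t=532? ✗; end t=726 <= t=389? ✗; start t=655 >= t=361? ✓ → no.
proc57: end t=690 <= t=532? ✗; end t=690 <= t=389? ✗; start t=380 >= t=361? ✓ → no.
Result: none.

none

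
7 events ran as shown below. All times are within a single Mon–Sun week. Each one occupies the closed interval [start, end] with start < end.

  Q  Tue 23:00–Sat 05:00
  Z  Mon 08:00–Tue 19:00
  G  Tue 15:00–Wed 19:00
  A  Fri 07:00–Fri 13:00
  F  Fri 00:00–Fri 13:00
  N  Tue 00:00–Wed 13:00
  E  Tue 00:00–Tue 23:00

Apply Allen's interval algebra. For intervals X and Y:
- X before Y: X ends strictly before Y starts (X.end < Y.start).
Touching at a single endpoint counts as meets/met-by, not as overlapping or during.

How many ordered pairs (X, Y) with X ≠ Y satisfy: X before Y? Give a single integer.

9

Checking all 42 ordered pairs for relation 'before'; matching pairs in alphabetical order:
(E, A): E before A ✓
(E, F): E before F ✓
(G, A): G before A ✓
(G, F): G before F ✓
(N, A): N before A ✓
(N, F): N before F ✓
(Z, A): Z before A ✓
(Z, F): Z before F ✓
(Z, Q): Z before Q ✓
Count: 9.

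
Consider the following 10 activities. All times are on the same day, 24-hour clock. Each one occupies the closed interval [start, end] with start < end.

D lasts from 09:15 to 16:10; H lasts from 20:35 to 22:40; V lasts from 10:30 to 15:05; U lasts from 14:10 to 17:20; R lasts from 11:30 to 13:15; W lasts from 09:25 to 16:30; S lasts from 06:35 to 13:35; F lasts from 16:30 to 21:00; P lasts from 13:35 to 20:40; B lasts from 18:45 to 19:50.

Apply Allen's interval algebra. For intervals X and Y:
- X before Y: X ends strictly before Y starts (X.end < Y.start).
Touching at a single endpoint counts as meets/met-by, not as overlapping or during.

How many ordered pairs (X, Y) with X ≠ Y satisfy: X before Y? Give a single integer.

20

Checking all 90 ordered pairs for relation 'before'; matching pairs in alphabetical order:
(B, H): B before H ✓
(D, B): D before B ✓
(D, F): D before F ✓
(D, H): D before H ✓
(R, B): R before B ✓
(R, F): R before F ✓
(R, H): R before H ✓
(R, P): R before P ✓
(R, U): R before U ✓
(S, B): S before B ✓
(S, F): S before F ✓
(S, H): S before H ✓
(S, U): S before U ✓
(U, B): U before B ✓
(U, H): U before H ✓
(V, B): V before B ✓
(V, F): V before F ✓
(V, H): V before H ✓
(W, B): W before B ✓
(W, H): W before H ✓
Count: 20.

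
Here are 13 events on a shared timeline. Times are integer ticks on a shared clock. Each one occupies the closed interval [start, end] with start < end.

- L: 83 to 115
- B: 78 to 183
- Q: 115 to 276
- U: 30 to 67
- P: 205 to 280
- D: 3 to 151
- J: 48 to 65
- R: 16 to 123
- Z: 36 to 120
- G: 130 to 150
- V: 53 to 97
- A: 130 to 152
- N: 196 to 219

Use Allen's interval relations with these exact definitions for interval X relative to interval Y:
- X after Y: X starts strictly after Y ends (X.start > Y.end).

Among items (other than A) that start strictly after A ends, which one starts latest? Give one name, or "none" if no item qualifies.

Target A = [130, 152].
B [78, 183] → contains → excluded.
D [3, 151] → overlaps → excluded.
G [130, 150] → starts → excluded.
J [48, 65] → before → excluded.
L [83, 115] → before → excluded.
N [196, 219] → after → candidate.
P [205, 280] → after → candidate.
Q [115, 276] → contains → excluded.
R [16, 123] → before → excluded.
U [30, 67] → before → excluded.
V [53, 97] → before → excluded.
Z [36, 120] → before → excluded.
Among candidates, latest start is 205 → P.

P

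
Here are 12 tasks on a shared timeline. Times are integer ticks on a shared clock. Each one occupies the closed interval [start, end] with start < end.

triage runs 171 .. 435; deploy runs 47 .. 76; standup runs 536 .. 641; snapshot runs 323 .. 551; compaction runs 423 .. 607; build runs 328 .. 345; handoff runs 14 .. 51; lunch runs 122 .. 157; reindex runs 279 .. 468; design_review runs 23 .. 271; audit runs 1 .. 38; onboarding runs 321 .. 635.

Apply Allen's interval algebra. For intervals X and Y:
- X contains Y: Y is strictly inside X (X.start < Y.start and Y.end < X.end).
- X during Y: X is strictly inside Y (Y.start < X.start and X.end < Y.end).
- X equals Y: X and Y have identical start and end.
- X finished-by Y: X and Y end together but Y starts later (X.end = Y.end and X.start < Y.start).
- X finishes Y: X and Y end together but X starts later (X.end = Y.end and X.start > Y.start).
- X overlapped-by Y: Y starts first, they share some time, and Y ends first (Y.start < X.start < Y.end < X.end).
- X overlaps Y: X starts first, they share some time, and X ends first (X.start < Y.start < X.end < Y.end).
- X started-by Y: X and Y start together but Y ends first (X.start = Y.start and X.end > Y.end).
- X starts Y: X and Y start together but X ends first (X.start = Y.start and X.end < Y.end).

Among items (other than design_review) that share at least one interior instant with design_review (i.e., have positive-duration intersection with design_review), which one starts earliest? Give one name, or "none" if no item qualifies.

Target design_review = [23, 271].
audit [1, 38] → overlaps → candidate.
build [328, 345] → after → excluded.
compaction [423, 607] → after → excluded.
deploy [47, 76] → during → candidate.
handoff [14, 51] → overlaps → candidate.
lunch [122, 157] → during → candidate.
onboarding [321, 635] → after → excluded.
reindex [279, 468] → after → excluded.
snapshot [323, 551] → after → excluded.
standup [536, 641] → after → excluded.
triage [171, 435] → overlapped-by → candidate.
Among candidates, earliest start is 1 → audit.

audit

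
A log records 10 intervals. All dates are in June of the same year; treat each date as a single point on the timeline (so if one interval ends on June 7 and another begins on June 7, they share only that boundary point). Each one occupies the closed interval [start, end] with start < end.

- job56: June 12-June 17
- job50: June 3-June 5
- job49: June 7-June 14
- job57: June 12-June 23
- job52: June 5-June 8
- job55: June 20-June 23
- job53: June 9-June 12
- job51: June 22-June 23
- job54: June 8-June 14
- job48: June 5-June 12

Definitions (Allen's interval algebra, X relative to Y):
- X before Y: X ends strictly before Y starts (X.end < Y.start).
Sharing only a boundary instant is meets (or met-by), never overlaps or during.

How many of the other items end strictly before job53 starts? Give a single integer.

2

Target job53 = [June 9, June 12].
job48 [June 5, June 12] → finished-by → no.
job49 [June 7, June 14] → contains → no.
job50 [June 3, June 5] → before → counts.
job51 [June 22, June 23] → after → no.
job52 [June 5, June 8] → before → counts.
job54 [June 8, June 14] → contains → no.
job55 [June 20, June 23] → after → no.
job56 [June 12, June 17] → met-by → no.
job57 [June 12, June 23] → met-by → no.
Total: 2.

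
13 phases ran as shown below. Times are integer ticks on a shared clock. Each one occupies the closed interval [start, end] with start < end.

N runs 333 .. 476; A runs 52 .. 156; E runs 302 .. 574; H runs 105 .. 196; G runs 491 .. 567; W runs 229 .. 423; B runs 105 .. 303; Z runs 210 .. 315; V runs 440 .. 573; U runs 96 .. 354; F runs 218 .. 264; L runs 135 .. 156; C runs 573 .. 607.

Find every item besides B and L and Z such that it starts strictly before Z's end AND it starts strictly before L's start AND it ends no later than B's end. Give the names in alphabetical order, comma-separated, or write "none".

Conditions: its start is strictly before Z's end (X.start < 315) AND its start is strictly before L's start (X.start < 135) AND its end is no later than B's end (X.end <= 303).
A: start 52 < 315? ✓; start 52 < 135? ✓; end 156 <= 303? ✓ → yes.
C: start 573 < 315? ✗; start 573 < 135? ✗; end 607 <= 303? ✗ → no.
E: start 302 < 315? ✓; start 302 < 135? ✗; end 574 <= 303? ✗ → no.
F: start 218 < 315? ✓; start 218 < 135? ✗; end 264 <= 303? ✓ → no.
G: start 491 < 315? ✗; start 491 < 135? ✗; end 567 <= 303? ✗ → no.
H: start 105 < 315? ✓; start 105 < 135? ✓; end 196 <= 303? ✓ → yes.
N: start 333 < 315? ✗; start 333 < 135? ✗; end 476 <= 303? ✗ → no.
U: start 96 < 315? ✓; start 96 < 135? ✓; end 354 <= 303? ✗ → no.
V: start 440 < 315? ✗; start 440 < 135? ✗; end 573 <= 303? ✗ → no.
W: start 229 < 315? ✓; start 229 < 135? ✗; end 423 <= 303? ✗ → no.
Result: A, H.

A, H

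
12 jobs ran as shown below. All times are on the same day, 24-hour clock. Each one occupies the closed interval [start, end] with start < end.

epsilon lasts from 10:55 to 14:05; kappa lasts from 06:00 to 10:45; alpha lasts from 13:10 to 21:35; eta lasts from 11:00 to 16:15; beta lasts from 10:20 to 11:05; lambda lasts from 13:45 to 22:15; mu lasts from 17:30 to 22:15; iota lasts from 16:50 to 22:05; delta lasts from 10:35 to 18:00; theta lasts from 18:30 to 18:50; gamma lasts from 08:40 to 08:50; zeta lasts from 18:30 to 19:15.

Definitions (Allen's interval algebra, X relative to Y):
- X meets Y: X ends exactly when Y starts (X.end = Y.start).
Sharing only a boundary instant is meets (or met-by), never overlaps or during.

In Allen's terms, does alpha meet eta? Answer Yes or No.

No

alpha = [13:10, 21:35], eta = [11:00, 16:15].
Actual relation of alpha to eta: overlapped-by.
Asked whether 'meets' holds → No.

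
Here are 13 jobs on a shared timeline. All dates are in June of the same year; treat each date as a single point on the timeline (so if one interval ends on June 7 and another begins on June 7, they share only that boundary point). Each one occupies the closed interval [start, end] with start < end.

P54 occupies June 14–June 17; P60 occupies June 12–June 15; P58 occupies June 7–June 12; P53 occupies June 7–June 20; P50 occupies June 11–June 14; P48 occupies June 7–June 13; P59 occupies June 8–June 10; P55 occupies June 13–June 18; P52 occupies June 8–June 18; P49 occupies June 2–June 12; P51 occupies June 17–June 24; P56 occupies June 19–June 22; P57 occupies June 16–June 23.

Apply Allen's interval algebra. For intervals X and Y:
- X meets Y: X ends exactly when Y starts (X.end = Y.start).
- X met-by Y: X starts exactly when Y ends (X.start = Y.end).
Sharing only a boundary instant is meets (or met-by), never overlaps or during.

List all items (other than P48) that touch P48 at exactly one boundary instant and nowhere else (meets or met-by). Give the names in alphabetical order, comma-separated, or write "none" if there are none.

P55

Target P48 = [June 7, June 13].
P49 [June 2, June 12] → overlaps → no.
P50 [June 11, June 14] → overlapped-by → no.
P51 [June 17, June 24] → after → no.
P52 [June 8, June 18] → overlapped-by → no.
P53 [June 7, June 20] → started-by → no.
P54 [June 14, June 17] → after → no.
P55 [June 13, June 18] → met-by → yes.
P56 [June 19, June 22] → after → no.
P57 [June 16, June 23] → after → no.
P58 [June 7, June 12] → starts → no.
P59 [June 8, June 10] → during → no.
P60 [June 12, June 15] → overlapped-by → no.
Result: P55.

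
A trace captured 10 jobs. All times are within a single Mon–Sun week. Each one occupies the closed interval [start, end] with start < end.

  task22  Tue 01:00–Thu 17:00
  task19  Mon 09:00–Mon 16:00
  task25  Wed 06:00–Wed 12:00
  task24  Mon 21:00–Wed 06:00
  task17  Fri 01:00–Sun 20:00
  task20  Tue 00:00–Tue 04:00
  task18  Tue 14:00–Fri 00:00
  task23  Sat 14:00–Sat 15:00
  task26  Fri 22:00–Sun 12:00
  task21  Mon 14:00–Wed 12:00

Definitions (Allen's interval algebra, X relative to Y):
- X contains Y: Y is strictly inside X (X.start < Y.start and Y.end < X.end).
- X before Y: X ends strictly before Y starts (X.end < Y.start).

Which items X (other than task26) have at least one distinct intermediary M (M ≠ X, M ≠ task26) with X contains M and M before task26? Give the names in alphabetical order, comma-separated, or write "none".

task18, task21, task22, task24

Target task26 = [Fri 22:00, Sun 12:00].
Intermediaries M with M before task26: task18, task19, task20, task21, task22, task24, task25.
Via task18 — items with X contains task18: none.
Via task19 — items with X contains task19: none.
Via task20 — items with X contains task20: task21, task24.
Via task21 — items with X contains task21: none.
Via task22 — items with X contains task22: none.
Via task24 — items with X contains task24: task21.
Via task25 — items with X contains task25: task18, task22.
Union: task18, task21, task22, task24.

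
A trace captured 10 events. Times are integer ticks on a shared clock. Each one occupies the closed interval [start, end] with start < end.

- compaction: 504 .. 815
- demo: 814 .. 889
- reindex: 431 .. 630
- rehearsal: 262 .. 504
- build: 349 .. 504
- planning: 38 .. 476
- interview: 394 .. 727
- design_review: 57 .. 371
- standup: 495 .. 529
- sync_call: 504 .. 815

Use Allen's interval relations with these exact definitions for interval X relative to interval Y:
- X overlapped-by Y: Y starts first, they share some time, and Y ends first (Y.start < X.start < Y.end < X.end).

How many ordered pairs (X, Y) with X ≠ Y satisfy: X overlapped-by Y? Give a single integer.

Checking all 90 ordered pairs for relation 'overlapped-by'; matching pairs in alphabetical order:
(build, design_review): build overlapped-by design_review ✓
(build, planning): build overlapped-by planning ✓
(compaction, interview): compaction overlapped-by interview ✓
(compaction, reindex): compaction overlapped-by reindex ✓
(compaction, standup): compaction overlapped-by standup ✓
(demo, compaction): demo overlapped-by compaction ✓
(demo, sync_call): demo overlapped-by sync_call ✓
(interview, build): interview overlapped-by build ✓
(interview, planning): interview overlapped-by planning ✓
(interview, rehearsal): interview overlapped-by rehearsal ✓
(rehearsal, design_review): rehearsal overlapped-by design_review ✓
(rehearsal, planning): rehearsal overlapped-by planning ✓
(reindex, build): reindex overlapped-by build ✓
(reindex, planning): reindex overlapped-by planning ✓
(reindex, rehearsal): reindex overlapped-by rehearsal ✓
(standup, build): standup overlapped-by build ✓
(standup, rehearsal): standup overlapped-by rehearsal ✓
(sync_call, interview): sync_call overlapped-by interview ✓
(sync_call, reindex): sync_call overlapped-by reindex ✓
(sync_call, standup): sync_call overlapped-by standup ✓
Count: 20.

20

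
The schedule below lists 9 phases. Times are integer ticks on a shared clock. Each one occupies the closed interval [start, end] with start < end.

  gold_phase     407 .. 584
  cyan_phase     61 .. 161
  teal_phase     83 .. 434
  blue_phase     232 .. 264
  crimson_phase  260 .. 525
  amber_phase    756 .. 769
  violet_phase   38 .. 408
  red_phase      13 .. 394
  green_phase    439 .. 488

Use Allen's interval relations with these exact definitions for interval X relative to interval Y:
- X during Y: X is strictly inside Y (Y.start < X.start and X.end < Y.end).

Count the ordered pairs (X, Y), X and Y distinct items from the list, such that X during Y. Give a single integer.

Checking all 72 ordered pairs for relation 'during'; matching pairs in alphabetical order:
(blue_phase, red_phase): blue_phase during red_phase ✓
(blue_phase, teal_phase): blue_phase during teal_phase ✓
(blue_phase, violet_phase): blue_phase during violet_phase ✓
(cyan_phase, red_phase): cyan_phase during red_phase ✓
(cyan_phase, violet_phase): cyan_phase during violet_phase ✓
(green_phase, crimson_phase): green_phase during crimson_phase ✓
(green_phase, gold_phase): green_phase during gold_phase ✓
Count: 7.

7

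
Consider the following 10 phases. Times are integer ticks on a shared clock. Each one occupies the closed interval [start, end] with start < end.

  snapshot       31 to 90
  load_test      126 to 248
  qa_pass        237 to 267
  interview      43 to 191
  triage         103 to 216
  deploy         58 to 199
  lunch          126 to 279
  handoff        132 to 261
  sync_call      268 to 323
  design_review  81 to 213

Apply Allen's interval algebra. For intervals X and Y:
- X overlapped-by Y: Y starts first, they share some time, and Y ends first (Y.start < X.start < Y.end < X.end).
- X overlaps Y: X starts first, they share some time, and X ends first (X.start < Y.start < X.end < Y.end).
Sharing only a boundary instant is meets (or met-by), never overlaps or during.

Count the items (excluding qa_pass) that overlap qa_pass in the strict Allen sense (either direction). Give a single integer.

2

Target qa_pass = [237, 267].
deploy [58, 199] → before → no.
design_review [81, 213] → before → no.
handoff [132, 261] → overlaps → counts.
interview [43, 191] → before → no.
load_test [126, 248] → overlaps → counts.
lunch [126, 279] → contains → no.
snapshot [31, 90] → before → no.
sync_call [268, 323] → after → no.
triage [103, 216] → before → no.
Total: 2.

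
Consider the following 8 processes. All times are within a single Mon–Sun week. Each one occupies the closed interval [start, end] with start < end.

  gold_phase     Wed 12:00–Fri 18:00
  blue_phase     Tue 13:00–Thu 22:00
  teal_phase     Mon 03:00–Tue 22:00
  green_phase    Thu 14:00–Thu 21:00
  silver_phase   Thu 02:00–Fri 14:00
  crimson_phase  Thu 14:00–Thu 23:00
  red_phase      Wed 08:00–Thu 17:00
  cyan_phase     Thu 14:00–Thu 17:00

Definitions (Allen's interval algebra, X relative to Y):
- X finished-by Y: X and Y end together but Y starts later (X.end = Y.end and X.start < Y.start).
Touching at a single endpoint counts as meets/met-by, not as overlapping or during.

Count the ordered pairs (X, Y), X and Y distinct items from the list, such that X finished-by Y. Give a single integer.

1

Checking all 56 ordered pairs for relation 'finished-by'; matching pairs in alphabetical order:
(red_phase, cyan_phase): red_phase finished-by cyan_phase ✓
Count: 1.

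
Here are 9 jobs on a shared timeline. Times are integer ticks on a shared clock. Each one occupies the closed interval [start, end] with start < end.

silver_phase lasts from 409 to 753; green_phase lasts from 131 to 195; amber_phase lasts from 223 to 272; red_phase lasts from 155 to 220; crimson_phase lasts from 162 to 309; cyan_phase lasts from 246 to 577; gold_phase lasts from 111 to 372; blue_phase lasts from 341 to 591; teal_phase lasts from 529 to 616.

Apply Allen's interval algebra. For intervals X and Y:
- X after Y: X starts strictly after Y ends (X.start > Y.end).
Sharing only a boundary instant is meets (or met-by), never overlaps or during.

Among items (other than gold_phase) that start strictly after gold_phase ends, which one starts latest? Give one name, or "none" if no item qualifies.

teal_phase

Target gold_phase = [111, 372].
amber_phase [223, 272] → during → excluded.
blue_phase [341, 591] → overlapped-by → excluded.
crimson_phase [162, 309] → during → excluded.
cyan_phase [246, 577] → overlapped-by → excluded.
green_phase [131, 195] → during → excluded.
red_phase [155, 220] → during → excluded.
silver_phase [409, 753] → after → candidate.
teal_phase [529, 616] → after → candidate.
Among candidates, latest start is 529 → teal_phase.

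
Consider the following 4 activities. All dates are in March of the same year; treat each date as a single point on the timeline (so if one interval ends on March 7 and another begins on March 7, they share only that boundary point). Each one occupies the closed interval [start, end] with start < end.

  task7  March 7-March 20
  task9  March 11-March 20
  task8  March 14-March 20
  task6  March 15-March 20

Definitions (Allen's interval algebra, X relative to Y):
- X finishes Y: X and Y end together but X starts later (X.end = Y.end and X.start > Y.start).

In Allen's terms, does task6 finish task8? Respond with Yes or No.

task6 = [March 15, March 20], task8 = [March 14, March 20].
Actual relation of task6 to task8: finishes.
Asked whether 'finishes' holds → Yes.

Yes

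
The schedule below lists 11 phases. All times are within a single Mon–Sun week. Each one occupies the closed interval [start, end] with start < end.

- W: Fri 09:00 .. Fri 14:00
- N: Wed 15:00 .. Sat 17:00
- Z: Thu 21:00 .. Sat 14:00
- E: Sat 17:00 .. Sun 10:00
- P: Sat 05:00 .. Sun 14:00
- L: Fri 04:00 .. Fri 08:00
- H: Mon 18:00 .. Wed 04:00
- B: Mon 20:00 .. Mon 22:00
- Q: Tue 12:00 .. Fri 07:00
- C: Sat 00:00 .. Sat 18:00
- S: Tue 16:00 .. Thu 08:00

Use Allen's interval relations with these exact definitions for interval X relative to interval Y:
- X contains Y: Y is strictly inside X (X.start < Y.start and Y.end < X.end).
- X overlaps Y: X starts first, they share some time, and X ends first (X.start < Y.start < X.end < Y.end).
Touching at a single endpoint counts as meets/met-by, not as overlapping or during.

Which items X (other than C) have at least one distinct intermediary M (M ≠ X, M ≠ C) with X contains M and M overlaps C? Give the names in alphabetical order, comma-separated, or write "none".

Target C = [Sat 00:00, Sat 18:00].
Intermediaries M with M overlaps C: N, Z.
Via N — items with X contains N: none.
Via Z — items with X contains Z: N.
Union: N.

N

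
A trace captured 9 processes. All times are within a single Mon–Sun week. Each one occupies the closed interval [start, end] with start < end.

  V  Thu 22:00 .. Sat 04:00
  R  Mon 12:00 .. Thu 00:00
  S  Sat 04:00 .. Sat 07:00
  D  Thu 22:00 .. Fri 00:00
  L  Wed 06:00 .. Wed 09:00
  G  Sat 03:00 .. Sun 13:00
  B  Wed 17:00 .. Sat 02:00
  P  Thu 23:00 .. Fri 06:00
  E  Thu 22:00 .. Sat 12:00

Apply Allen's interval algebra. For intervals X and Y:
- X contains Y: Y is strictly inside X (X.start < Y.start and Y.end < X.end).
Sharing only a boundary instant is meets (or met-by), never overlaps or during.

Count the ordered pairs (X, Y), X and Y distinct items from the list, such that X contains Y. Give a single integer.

Checking all 72 ordered pairs for relation 'contains'; matching pairs in alphabetical order:
(B, D): B contains D ✓
(B, P): B contains P ✓
(E, P): E contains P ✓
(E, S): E contains S ✓
(G, S): G contains S ✓
(R, L): R contains L ✓
(V, P): V contains P ✓
Count: 7.

7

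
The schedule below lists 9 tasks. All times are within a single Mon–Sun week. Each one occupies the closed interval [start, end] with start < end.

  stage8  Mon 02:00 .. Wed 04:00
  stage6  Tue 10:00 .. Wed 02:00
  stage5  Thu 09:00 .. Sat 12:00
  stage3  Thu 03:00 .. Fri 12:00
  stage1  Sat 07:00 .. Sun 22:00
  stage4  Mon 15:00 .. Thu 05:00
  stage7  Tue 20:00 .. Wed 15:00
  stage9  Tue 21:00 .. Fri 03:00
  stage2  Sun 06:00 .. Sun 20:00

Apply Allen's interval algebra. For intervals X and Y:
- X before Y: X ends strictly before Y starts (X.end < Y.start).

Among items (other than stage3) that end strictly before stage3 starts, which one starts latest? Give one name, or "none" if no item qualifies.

Target stage3 = [Thu 03:00, Fri 12:00].
stage1 [Sat 07:00, Sun 22:00] → after → excluded.
stage2 [Sun 06:00, Sun 20:00] → after → excluded.
stage4 [Mon 15:00, Thu 05:00] → overlaps → excluded.
stage5 [Thu 09:00, Sat 12:00] → overlapped-by → excluded.
stage6 [Tue 10:00, Wed 02:00] → before → candidate.
stage7 [Tue 20:00, Wed 15:00] → before → candidate.
stage8 [Mon 02:00, Wed 04:00] → before → candidate.
stage9 [Tue 21:00, Fri 03:00] → overlaps → excluded.
Among candidates, latest start is Tue 20:00 → stage7.

stage7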